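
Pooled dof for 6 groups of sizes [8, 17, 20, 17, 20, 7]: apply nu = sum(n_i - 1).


nu = sum_i (n_i - 1)
nu = ((8 - 1) + (17 - 1) + (20 - 1) + (17 - 1) + (20 - 1) + (7 - 1))
nu = 7 + 16 + 19 + 16 + 19 + 6
nu = 83

83


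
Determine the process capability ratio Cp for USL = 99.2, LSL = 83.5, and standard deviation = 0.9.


Cp = (USL - LSL) / (6 * sigma)
= (99.2 - 83.5) / (6 * 0.9)
= 15.7000 / 5.4000
= 2.9074

2.9074


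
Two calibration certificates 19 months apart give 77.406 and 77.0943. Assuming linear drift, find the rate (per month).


rate = (v2 - v1) / months
= (77.0943 - 77.406) / 19
= -0.3117 / 19
= -0.0164

-0.0164


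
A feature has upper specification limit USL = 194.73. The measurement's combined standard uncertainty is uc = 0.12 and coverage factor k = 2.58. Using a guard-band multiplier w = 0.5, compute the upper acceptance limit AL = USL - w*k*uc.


U = k * uc = 2.58 * 0.12 = 0.3096
guard band g = w * U = 0.5 * 0.3096 = 0.1548
AL = USL - g = 194.73 - 0.1548
AL = 194.5752

194.5752


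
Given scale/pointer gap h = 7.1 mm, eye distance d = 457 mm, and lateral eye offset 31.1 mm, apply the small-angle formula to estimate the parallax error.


error = h * offset / d
= 7.1 * 31.1 / 457
= 0.4832

0.4832


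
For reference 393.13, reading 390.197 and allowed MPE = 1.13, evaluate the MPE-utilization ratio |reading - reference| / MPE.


e = indication - reference = 390.197 - 393.13 = -2.9330
|e| = 2.9330
ratio = |e| / MPE = 2.9330 / 1.13
ratio = 2.5956

2.5956


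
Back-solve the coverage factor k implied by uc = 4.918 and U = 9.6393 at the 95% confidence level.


k = U / uc
k = 9.6393 / 4.918
k = 1.96

1.96


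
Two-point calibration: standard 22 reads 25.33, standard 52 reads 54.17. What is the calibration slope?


slope = (y2 - y1) / (x2 - x1)
= (54.17 - 25.33) / (52 - 22)
= 28.8400 / 30
= 0.9613

0.9613


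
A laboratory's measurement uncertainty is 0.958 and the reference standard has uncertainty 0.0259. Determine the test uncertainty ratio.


TUR = u_lab / u_ref
= 0.958 / 0.0259
= 36.9884

36.9884


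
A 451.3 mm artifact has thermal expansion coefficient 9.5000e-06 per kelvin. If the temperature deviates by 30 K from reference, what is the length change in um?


dL = L * alpha * dT
= 451.3 * 9.5000e-06 * 30
= 0.1286205 mm
dL_um = 0.1286205 * 1000 = 128.6205 um

128.6205


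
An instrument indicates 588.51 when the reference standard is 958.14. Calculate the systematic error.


Systematic error = measured - true
= 588.51 - 958.14
= -369.6300

-369.6300


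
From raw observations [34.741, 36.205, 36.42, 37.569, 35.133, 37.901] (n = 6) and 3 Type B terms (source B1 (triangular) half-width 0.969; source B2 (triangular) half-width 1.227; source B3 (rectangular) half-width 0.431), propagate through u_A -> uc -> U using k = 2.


mean = (34.741 + 36.205 + 36.42 + 37.569 + 35.133 + 37.901) / 6 = 36.32816667
s = sqrt(sum((x - mean)^2)/(n-1)) = 1.2636928
u_A = s / sqrt(n) = 1.2636928 / sqrt(6) = 0.51590043
u_B1 = 0.969 / sqrt(6) = 0.39559259
u_B2 = 1.227 / sqrt(6) = 0.50092065
u_B3 = 0.431 / sqrt(3) = 0.24883797
uc = sqrt(0.51590043^2 + 0.39559259^2 + 0.50092065^2 + 0.24883797^2) = 0.85760631
U = k * uc = 2 * 0.85760631
U = 1.7152

1.7152


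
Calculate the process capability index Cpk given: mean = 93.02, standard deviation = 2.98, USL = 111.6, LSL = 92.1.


Cpu = (USL - mean) / (3*sigma) = (111.6 - 93.02) / (3*2.98) = 2.0783
Cpl = (mean - LSL) / (3*sigma) = (93.02 - 92.1) / (3*2.98) = 0.1029
Cpk = min(Cpu, Cpl) = 0.1029

0.1029


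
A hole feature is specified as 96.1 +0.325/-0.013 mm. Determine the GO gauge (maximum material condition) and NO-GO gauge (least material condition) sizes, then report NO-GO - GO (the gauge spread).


GO = nominal - lower_tol (smallest hole = maximum material condition)
GO = 96.1 - 0.013 = 96.087
NO-GO = nominal + upper_tol (largest hole = least material condition)
NO-GO = 96.1 + 0.325 = 96.425
spread = NO-GO - GO = 96.425 - 96.087 = 0.3380

0.3380


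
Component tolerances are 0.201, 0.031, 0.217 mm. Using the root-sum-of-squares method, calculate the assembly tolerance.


RSS = sqrt(0.201^2 + 0.031^2 + 0.217^2)
= sqrt(0.088451)
= 0.2974

0.2974


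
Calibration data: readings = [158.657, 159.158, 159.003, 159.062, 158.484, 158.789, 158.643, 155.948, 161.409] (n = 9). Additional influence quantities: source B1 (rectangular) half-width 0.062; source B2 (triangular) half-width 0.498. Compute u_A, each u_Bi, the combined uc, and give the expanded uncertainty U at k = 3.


mean = (158.657 + 159.158 + 159.003 + 159.062 + 158.484 + 158.789 + 158.643 + 155.948 + 161.409) / 9 = 158.7947778
s = sqrt(sum((x - mean)^2)/(n-1)) = 1.3839993
u_A = s / sqrt(n) = 1.3839993 / sqrt(9) = 0.4613331
u_B1 = 0.062 / sqrt(3) = 0.035795717
u_B2 = 0.498 / sqrt(6) = 0.20330765
uc = sqrt(0.4613331^2 + 0.035795717^2 + 0.20330765^2) = 0.50541425
U = k * uc = 3 * 0.50541425
U = 1.5162

1.5162


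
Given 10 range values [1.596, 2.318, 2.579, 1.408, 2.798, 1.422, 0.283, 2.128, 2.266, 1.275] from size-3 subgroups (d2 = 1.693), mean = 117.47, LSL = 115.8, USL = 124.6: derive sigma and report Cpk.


R_bar = (1.596 + 2.318 + 2.579 + 1.408 + 2.798 + 1.422 + 0.283 + 2.128 + 2.266 + 1.275) / 10 = 1.8073
sigma = R_bar / d2 = 1.8073 / 1.693 = 1.0675133
Cp = (USL - LSL)/(6*sigma) = (124.6 - 115.8)/(6*1.0675133) = 1.3739
Cpu = (124.6 - 117.47)/(3*1.0675133) = 2.2264
Cpl = (117.47 - 115.8)/(3*1.0675133) = 0.5215
Cpk = min(Cpu, Cpl) = 0.5215

0.5215


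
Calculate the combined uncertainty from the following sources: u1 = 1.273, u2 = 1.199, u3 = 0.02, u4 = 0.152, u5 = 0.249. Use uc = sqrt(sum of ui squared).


uc = sqrt(1.273^2 + 1.199^2 + 0.02^2 + 0.152^2 + 0.249^2)
uc = sqrt(3.143635)
uc = 1.7730

1.7730


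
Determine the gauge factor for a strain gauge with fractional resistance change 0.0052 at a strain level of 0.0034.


GF = (dR/R) / epsilon
= 0.0052 / 0.0034
= 1.5294

1.5294


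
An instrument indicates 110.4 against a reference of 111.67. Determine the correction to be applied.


Correction = standard - reading
= 111.67 - 110.4
= 1.2700

1.2700


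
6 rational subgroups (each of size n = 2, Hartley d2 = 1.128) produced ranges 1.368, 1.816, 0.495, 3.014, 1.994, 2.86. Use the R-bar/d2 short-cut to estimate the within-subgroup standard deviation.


R_bar = (1.368 + 1.816 + 0.495 + 3.014 + 1.994 + 2.86) / 6
R_bar = 11.547 / 6 = 1.9245
sigma_hat = R_bar / d2 = 1.9245 / 1.128 = 1.7061

1.7061


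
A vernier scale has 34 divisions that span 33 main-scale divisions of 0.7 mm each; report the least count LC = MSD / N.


LC = MSD / n_div
= 0.7 / 34
= 0.0206

0.0206


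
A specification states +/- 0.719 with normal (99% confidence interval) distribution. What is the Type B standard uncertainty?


u_B = half_width / 2.576
u_B = 0.719 / 2.576
u_B = 0.2791

0.2791


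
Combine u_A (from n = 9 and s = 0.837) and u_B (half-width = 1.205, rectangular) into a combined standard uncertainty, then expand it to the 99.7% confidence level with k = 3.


u_A = s / sqrt(n) = 0.837 / sqrt(9) = 0.279
u_B = half_width / sqrt(3) = 1.205 / sqrt(3) = 0.69570707
uc = sqrt(u_A^2 + u_B^2) = sqrt(0.279^2 + 0.69570707^2) = 0.74956609
U = k * uc = 3 * 0.74956609
U = 2.2487

2.2487


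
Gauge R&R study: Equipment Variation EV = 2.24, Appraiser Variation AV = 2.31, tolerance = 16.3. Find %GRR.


GRR = sqrt(EV^2 + AV^2) = sqrt(2.24^2 + 2.31^2) = 3.2177166
%GRR = GRR / tol * 100 = 3.2177166 / 16.3 * 100
%GRR = 19.7406

19.7406


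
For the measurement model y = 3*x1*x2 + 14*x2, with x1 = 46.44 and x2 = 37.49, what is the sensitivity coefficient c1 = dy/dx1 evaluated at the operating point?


y = 3*x1*x2 + 14*x2
dy/dx1 = 3*x2
Evaluate at x2 = 37.49: c1 = 3 * 37.49
c1 = 112.4700

112.4700


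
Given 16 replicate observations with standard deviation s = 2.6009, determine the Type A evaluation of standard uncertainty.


u_A = s / sqrt(n)
u_A = 2.6009 / sqrt(16)
u_A = 2.6009 / 4
u_A = 0.6502

0.6502


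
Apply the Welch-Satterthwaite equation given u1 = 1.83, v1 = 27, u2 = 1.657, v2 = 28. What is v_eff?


uc = sqrt(u1^2 + u2^2) = sqrt(1.83^2 + 1.657^2) = 2.468714
v_eff = uc^4 / (u1^4/v1 + u2^4/v2)
= 2.468714^4 / (1.83^4/27 + 1.657^4/28)
= 37.143525 / 0.68461053
v_eff = 54.2550

54.2550


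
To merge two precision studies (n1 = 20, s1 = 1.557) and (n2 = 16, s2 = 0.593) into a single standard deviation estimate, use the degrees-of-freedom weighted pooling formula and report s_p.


s_p = sqrt(((n1-1)*s1^2 + (n2-1)*s2^2) / (n1+n2-2))
numerator = (20-1)*1.557^2 + (16-1)*0.593^2 = 46.060731 + 5.274735 = 51.335466
denominator = 20 + 16 - 2 = 34
s_p^2 = 51.335466 / 34 = 1.5098666
s_p = sqrt(1.5098666) = 1.2288

1.2288


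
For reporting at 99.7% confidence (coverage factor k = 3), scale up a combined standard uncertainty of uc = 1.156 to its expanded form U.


U = k * uc
U = 3 * 1.156
U = 3.4680

3.4680


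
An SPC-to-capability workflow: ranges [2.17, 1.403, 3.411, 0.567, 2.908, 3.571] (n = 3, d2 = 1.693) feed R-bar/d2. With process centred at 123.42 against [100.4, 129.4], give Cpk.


R_bar = (2.17 + 1.403 + 3.411 + 0.567 + 2.908 + 3.571) / 6 = 2.3383333
sigma = R_bar / d2 = 2.3383333 / 1.693 = 1.3811774
Cp = (USL - LSL)/(6*sigma) = (129.4 - 100.4)/(6*1.3811774) = 3.4994
Cpu = (129.4 - 123.42)/(3*1.3811774) = 1.4432
Cpl = (123.42 - 100.4)/(3*1.3811774) = 5.5556
Cpk = min(Cpu, Cpl) = 1.4432

1.4432


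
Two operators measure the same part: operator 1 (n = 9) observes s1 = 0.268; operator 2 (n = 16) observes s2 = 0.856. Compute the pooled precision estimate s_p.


s_p = sqrt(((n1-1)*s1^2 + (n2-1)*s2^2) / (n1+n2-2))
numerator = (9-1)*0.268^2 + (16-1)*0.856^2 = 0.574592 + 10.99104 = 11.565632
denominator = 9 + 16 - 2 = 23
s_p^2 = 11.565632 / 23 = 0.50285357
s_p = sqrt(0.50285357) = 0.7091

0.7091


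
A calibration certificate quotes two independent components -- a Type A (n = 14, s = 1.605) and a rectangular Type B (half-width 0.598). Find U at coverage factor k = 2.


u_A = s / sqrt(n) = 1.605 / sqrt(14) = 0.42895429
u_B = half_width / sqrt(3) = 0.598 / sqrt(3) = 0.34525546
uc = sqrt(u_A^2 + u_B^2) = sqrt(0.42895429^2 + 0.34525546^2) = 0.55063882
U = k * uc = 2 * 0.55063882
U = 1.1013

1.1013


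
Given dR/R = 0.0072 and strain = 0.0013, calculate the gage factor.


GF = (dR/R) / epsilon
= 0.0072 / 0.0013
= 5.5385

5.5385


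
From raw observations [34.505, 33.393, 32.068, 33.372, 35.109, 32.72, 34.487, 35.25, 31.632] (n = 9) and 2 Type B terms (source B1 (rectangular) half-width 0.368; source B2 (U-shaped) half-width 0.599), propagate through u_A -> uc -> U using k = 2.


mean = (34.505 + 33.393 + 32.068 + 33.372 + 35.109 + 32.72 + 34.487 + 35.25 + 31.632) / 9 = 33.61511111
s = sqrt(sum((x - mean)^2)/(n-1)) = 1.3082718
u_A = s / sqrt(n) = 1.3082718 / sqrt(9) = 0.4360906
u_B1 = 0.368 / sqrt(3) = 0.2124649
u_B2 = 0.599 / sqrt(2) = 0.42355696
uc = sqrt(0.4360906^2 + 0.2124649^2 + 0.42355696^2) = 0.64398513
U = k * uc = 2 * 0.64398513
U = 1.2880

1.2880


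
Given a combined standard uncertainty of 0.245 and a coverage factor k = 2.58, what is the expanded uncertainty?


U = k * uc
U = 2.58 * 0.245
U = 0.6321

0.6321


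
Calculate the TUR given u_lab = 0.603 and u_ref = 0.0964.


TUR = u_lab / u_ref
= 0.603 / 0.0964
= 6.2552

6.2552


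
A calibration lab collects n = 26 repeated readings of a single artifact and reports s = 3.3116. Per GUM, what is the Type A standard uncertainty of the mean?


u_A = s / sqrt(n)
u_A = 3.3116 / sqrt(26)
u_A = 3.3116 / 5.0990195
u_A = 0.6495

0.6495


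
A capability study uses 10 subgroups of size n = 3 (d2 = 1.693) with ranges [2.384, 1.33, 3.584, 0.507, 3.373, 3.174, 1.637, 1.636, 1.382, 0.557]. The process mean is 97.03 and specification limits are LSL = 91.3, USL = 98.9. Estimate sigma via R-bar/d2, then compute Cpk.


R_bar = (2.384 + 1.33 + 3.584 + 0.507 + 3.373 + 3.174 + 1.637 + 1.636 + 1.382 + 0.557) / 10 = 1.9564
sigma = R_bar / d2 = 1.9564 / 1.693 = 1.1555818
Cp = (USL - LSL)/(6*sigma) = (98.9 - 91.3)/(6*1.1555818) = 1.0961
Cpu = (98.9 - 97.03)/(3*1.1555818) = 0.5394
Cpl = (97.03 - 91.3)/(3*1.1555818) = 1.6528
Cpk = min(Cpu, Cpl) = 0.5394

0.5394


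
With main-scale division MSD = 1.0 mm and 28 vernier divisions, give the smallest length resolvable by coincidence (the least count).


LC = MSD / n_div
= 1.0 / 28
= 0.0357

0.0357


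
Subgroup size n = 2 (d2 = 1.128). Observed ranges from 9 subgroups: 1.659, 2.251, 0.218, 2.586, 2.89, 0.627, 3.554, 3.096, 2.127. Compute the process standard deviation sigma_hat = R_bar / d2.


R_bar = (1.659 + 2.251 + 0.218 + 2.586 + 2.89 + 0.627 + 3.554 + 3.096 + 2.127) / 9
R_bar = 19.008 / 9 = 2.112
sigma_hat = R_bar / d2 = 2.112 / 1.128 = 1.8723

1.8723


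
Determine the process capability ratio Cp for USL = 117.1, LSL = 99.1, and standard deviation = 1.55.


Cp = (USL - LSL) / (6 * sigma)
= (117.1 - 99.1) / (6 * 1.55)
= 18.0000 / 9.3000
= 1.9355

1.9355


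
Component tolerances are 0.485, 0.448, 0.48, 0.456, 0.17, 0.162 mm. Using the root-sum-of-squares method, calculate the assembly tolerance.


RSS = sqrt(0.485^2 + 0.448^2 + 0.48^2 + 0.456^2 + 0.17^2 + 0.162^2)
= sqrt(0.929409)
= 0.9641

0.9641


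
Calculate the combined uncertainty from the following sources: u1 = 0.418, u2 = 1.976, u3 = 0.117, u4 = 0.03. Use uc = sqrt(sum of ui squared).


uc = sqrt(0.418^2 + 1.976^2 + 0.117^2 + 0.03^2)
uc = sqrt(4.093889)
uc = 2.0233

2.0233


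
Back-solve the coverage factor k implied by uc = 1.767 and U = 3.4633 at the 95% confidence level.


k = U / uc
k = 3.4633 / 1.767
k = 1.96

1.96


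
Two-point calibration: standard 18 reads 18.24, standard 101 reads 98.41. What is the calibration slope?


slope = (y2 - y1) / (x2 - x1)
= (98.41 - 18.24) / (101 - 18)
= 80.1700 / 83
= 0.9659

0.9659


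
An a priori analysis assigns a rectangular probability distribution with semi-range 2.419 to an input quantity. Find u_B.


u_B = half_width / sqrt(3)
u_B = 2.419 / 1.7320508
u_B = 1.3966

1.3966


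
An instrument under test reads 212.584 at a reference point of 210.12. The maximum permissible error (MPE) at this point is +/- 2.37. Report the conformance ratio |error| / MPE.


e = indication - reference = 212.584 - 210.12 = 2.4640
|e| = 2.4640
ratio = |e| / MPE = 2.4640 / 2.37
ratio = 1.0397

1.0397


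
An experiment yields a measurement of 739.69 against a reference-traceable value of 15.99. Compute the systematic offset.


Systematic error = measured - true
= 739.69 - 15.99
= 723.7000

723.7000


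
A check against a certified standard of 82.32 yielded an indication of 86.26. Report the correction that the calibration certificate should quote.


Correction = standard - reading
= 82.32 - 86.26
= -3.9400

-3.9400


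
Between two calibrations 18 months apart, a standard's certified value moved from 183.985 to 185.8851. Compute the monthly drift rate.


rate = (v2 - v1) / months
= (185.8851 - 183.985) / 18
= 1.9001 / 18
= 0.1056

0.1056


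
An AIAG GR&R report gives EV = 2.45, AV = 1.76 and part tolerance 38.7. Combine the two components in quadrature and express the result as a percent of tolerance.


GRR = sqrt(EV^2 + AV^2) = sqrt(2.45^2 + 1.76^2) = 3.0166372
%GRR = GRR / tol * 100 = 3.0166372 / 38.7 * 100
%GRR = 7.7949

7.7949


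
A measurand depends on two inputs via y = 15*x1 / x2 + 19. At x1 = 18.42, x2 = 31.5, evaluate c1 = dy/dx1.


y = 15*x1 / x2 + 19
dy/dx1 = 15/x2
Evaluate at x2 = 31.5: c1 = 15 / 31.5
c1 = 0.4762

0.4762


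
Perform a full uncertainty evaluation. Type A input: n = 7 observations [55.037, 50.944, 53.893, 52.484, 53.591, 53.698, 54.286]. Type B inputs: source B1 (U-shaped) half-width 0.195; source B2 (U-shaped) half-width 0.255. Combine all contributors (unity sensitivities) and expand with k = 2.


mean = (55.037 + 50.944 + 53.893 + 52.484 + 53.591 + 53.698 + 54.286) / 7 = 53.419
s = sqrt(sum((x - mean)^2)/(n-1)) = 1.3355126
u_A = s / sqrt(n) = 1.3355126 / sqrt(7) = 0.50477632
u_B1 = 0.195 / sqrt(2) = 0.13788582
u_B2 = 0.255 / sqrt(2) = 0.18031223
uc = sqrt(0.50477632^2 + 0.13788582^2 + 0.18031223^2) = 0.55346557
U = k * uc = 2 * 0.55346557
U = 1.1069

1.1069


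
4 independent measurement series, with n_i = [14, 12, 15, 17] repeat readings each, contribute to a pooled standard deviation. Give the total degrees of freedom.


nu = sum_i (n_i - 1)
nu = ((14 - 1) + (12 - 1) + (15 - 1) + (17 - 1))
nu = 13 + 11 + 14 + 16
nu = 54

54


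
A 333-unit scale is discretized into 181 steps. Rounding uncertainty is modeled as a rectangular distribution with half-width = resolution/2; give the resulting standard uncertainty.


resolution = range / divisions
resolution = 333 / 181 = 1.839779
u_res = resolution / (2*sqrt(3))
u_res = 1.839779 / 3.4641016
u_res = 0.5311

0.5311


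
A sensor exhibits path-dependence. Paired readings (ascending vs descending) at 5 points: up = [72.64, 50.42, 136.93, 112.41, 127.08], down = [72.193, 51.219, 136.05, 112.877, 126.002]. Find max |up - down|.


|72.64 - 72.193| = 0.4470
|50.42 - 51.219| = 0.7990
|136.93 - 136.05| = 0.8800
|112.41 - 112.877| = 0.4670
|127.08 - 126.002| = 1.0780
hysteresis = max(diffs) = 1.0780

1.0780


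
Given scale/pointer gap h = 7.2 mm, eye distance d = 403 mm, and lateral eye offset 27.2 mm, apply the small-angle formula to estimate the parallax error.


error = h * offset / d
= 7.2 * 27.2 / 403
= 0.4860

0.4860


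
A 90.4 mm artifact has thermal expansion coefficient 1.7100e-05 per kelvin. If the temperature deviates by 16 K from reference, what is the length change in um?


dL = L * alpha * dT
= 90.4 * 1.7100e-05 * 16
= 0.0247334 mm
dL_um = 0.0247334 * 1000 = 24.7334 um

24.7334


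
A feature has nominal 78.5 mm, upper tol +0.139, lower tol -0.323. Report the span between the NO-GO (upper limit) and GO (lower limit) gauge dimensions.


GO = nominal - lower_tol (smallest hole = maximum material condition)
GO = 78.5 - 0.323 = 78.177
NO-GO = nominal + upper_tol (largest hole = least material condition)
NO-GO = 78.5 + 0.139 = 78.639
spread = NO-GO - GO = 78.639 - 78.177 = 0.4620

0.4620


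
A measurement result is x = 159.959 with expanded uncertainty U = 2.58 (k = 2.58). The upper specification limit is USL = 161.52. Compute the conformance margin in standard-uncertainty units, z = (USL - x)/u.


u = U / k = 2.58 / 2.58 = 1
margin = |USL - x| = |161.52 - 159.959| = 1.561
z = margin / u = 1.561 / 1
z = 1.5610

1.5610


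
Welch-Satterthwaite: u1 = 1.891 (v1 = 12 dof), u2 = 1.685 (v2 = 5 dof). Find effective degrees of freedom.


uc = sqrt(u1^2 + u2^2) = sqrt(1.891^2 + 1.685^2) = 2.532806
v_eff = uc^4 / (u1^4/v1 + u2^4/v2)
= 2.532806^4 / (1.891^4/12 + 1.685^4/5)
= 41.153588 / 2.6778168
v_eff = 15.3683

15.3683


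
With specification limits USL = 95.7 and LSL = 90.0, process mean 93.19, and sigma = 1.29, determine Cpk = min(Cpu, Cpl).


Cpu = (USL - mean) / (3*sigma) = (95.7 - 93.19) / (3*1.29) = 0.6486
Cpl = (mean - LSL) / (3*sigma) = (93.19 - 90.0) / (3*1.29) = 0.8243
Cpk = min(Cpu, Cpl) = 0.6486

0.6486


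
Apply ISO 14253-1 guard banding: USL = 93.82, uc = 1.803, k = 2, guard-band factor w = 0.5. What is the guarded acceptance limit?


U = k * uc = 2 * 1.803 = 3.606
guard band g = w * U = 0.5 * 3.606 = 1.803
AL = USL - g = 93.82 - 1.803
AL = 92.0170

92.0170


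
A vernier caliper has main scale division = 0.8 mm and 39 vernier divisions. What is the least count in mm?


LC = MSD / n_div
= 0.8 / 39
= 0.0205

0.0205


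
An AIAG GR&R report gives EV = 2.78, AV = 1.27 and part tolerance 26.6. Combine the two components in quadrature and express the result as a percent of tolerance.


GRR = sqrt(EV^2 + AV^2) = sqrt(2.78^2 + 1.27^2) = 3.056354
%GRR = GRR / tol * 100 = 3.056354 / 26.6 * 100
%GRR = 11.4901

11.4901


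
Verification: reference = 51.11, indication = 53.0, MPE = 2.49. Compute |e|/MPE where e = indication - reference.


e = indication - reference = 53.0 - 51.11 = 1.8900
|e| = 1.8900
ratio = |e| / MPE = 1.8900 / 2.49
ratio = 0.7590

0.7590


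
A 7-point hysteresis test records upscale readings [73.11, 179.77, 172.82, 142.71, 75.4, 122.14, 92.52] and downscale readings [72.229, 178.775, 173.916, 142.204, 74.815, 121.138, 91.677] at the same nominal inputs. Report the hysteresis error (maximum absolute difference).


|73.11 - 72.229| = 0.8810
|179.77 - 178.775| = 0.9950
|172.82 - 173.916| = 1.0960
|142.71 - 142.204| = 0.5060
|75.4 - 74.815| = 0.5850
|122.14 - 121.138| = 1.0020
|92.52 - 91.677| = 0.8430
hysteresis = max(diffs) = 1.0960

1.0960


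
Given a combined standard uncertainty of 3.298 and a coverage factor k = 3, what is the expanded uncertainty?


U = k * uc
U = 3 * 3.298
U = 9.8940

9.8940


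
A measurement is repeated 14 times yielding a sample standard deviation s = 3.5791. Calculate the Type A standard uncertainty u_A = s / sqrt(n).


u_A = s / sqrt(n)
u_A = 3.5791 / sqrt(14)
u_A = 3.5791 / 3.7416574
u_A = 0.9566

0.9566


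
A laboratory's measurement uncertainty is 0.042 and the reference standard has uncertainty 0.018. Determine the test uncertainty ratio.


TUR = u_lab / u_ref
= 0.042 / 0.018
= 2.3333

2.3333


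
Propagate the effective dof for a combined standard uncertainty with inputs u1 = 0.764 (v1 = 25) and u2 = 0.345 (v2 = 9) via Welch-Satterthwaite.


uc = sqrt(u1^2 + u2^2) = sqrt(0.764^2 + 0.345^2) = 0.83828456
v_eff = uc^4 / (u1^4/v1 + u2^4/v2)
= 0.83828456^4 / (0.764^4/25 + 0.345^4/9)
= 0.49381681 / 0.015202146
v_eff = 32.4834

32.4834


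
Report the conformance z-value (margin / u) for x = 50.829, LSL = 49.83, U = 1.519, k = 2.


u = U / k = 1.519 / 2 = 0.7595
margin = |LSL - x| = |49.83 - 50.829| = 0.999
z = margin / u = 0.999 / 0.7595
z = 1.3153

1.3153


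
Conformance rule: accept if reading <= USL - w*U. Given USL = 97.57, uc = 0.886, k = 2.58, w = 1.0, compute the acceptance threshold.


U = k * uc = 2.58 * 0.886 = 2.28588
guard band g = w * U = 1.0 * 2.28588 = 2.28588
AL = USL - g = 97.57 - 2.28588
AL = 95.2841

95.2841


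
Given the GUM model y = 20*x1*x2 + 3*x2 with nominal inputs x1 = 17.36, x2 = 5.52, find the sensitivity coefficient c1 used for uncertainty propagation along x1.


y = 20*x1*x2 + 3*x2
dy/dx1 = 20*x2
Evaluate at x2 = 5.52: c1 = 20 * 5.52
c1 = 110.4000

110.4000


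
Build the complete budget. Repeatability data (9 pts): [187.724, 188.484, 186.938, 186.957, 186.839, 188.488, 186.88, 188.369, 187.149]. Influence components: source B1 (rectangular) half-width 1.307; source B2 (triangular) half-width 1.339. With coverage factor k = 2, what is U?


mean = (187.724 + 188.484 + 186.938 + 186.957 + 186.839 + 188.488 + 186.88 + 188.369 + 187.149) / 9 = 187.5364444
s = sqrt(sum((x - mean)^2)/(n-1)) = 0.73254678
u_A = s / sqrt(n) = 0.73254678 / sqrt(9) = 0.24418226
u_B1 = 1.307 / sqrt(3) = 0.7545968
u_B2 = 1.339 / sqrt(6) = 0.54664446
uc = sqrt(0.24418226^2 + 0.7545968^2 + 0.54664446^2) = 0.96325566
U = k * uc = 2 * 0.96325566
U = 1.9265

1.9265


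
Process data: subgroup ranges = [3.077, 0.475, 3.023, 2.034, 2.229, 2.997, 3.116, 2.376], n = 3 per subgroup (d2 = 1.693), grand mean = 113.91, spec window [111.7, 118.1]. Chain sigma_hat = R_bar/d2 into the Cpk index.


R_bar = (3.077 + 0.475 + 3.023 + 2.034 + 2.229 + 2.997 + 3.116 + 2.376) / 8 = 2.415875
sigma = R_bar / d2 = 2.415875 / 1.693 = 1.4269787
Cp = (USL - LSL)/(6*sigma) = (118.1 - 111.7)/(6*1.4269787) = 0.7475
Cpu = (118.1 - 113.91)/(3*1.4269787) = 0.9788
Cpl = (113.91 - 111.7)/(3*1.4269787) = 0.5162
Cpk = min(Cpu, Cpl) = 0.5162

0.5162


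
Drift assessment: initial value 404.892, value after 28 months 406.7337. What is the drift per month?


rate = (v2 - v1) / months
= (406.7337 - 404.892) / 28
= 1.8417 / 28
= 0.0658

0.0658


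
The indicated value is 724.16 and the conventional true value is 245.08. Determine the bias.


Systematic error = measured - true
= 724.16 - 245.08
= 479.0800

479.0800


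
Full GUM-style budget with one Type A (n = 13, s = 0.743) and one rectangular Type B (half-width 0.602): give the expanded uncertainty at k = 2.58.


u_A = s / sqrt(n) = 0.743 / sqrt(13) = 0.20607112
u_B = half_width / sqrt(3) = 0.602 / sqrt(3) = 0.34756486
uc = sqrt(u_A^2 + u_B^2) = sqrt(0.20607112^2 + 0.34756486^2) = 0.40406267
U = k * uc = 2.58 * 0.40406267
U = 1.0425

1.0425


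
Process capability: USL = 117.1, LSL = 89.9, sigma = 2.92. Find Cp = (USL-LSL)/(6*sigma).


Cp = (USL - LSL) / (6 * sigma)
= (117.1 - 89.9) / (6 * 2.92)
= 27.2000 / 17.5200
= 1.5525

1.5525


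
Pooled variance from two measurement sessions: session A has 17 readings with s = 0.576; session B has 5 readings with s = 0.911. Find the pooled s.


s_p = sqrt(((n1-1)*s1^2 + (n2-1)*s2^2) / (n1+n2-2))
numerator = (17-1)*0.576^2 + (5-1)*0.911^2 = 5.308416 + 3.319684 = 8.6281
denominator = 17 + 5 - 2 = 20
s_p^2 = 8.6281 / 20 = 0.431405
s_p = sqrt(0.431405) = 0.6568

0.6568


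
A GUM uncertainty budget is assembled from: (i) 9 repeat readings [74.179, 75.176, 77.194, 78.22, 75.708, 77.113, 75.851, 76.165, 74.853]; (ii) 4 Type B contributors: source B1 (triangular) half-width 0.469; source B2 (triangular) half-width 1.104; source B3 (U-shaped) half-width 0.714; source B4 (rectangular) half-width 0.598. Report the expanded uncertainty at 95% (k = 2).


mean = (74.179 + 75.176 + 77.194 + 78.22 + 75.708 + 77.113 + 75.851 + 76.165 + 74.853) / 9 = 76.051
s = sqrt(sum((x - mean)^2)/(n-1)) = 1.275476
u_A = s / sqrt(n) = 1.275476 / sqrt(9) = 0.42515867
u_B1 = 0.469 / sqrt(6) = 0.19146845
u_B2 = 1.104 / sqrt(6) = 0.45070611
u_B3 = 0.714 / sqrt(2) = 0.50487424
u_B4 = 0.598 / sqrt(3) = 0.34525546
uc = sqrt(0.42515867^2 + 0.19146845^2 + 0.45070611^2 + 0.50487424^2 + 0.34525546^2) = 0.89143446
U = k * uc = 2 * 0.89143446
U = 1.7829

1.7829


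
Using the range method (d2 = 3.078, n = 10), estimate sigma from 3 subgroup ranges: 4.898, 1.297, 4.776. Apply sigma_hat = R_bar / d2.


R_bar = (4.898 + 1.297 + 4.776) / 3
R_bar = 10.971 / 3 = 3.657
sigma_hat = R_bar / d2 = 3.657 / 3.078 = 1.1881

1.1881


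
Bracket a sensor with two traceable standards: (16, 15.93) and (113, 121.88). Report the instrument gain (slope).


slope = (y2 - y1) / (x2 - x1)
= (121.88 - 15.93) / (113 - 16)
= 105.9500 / 97
= 1.0923

1.0923


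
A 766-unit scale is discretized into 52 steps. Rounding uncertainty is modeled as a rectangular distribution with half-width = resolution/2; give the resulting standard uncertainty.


resolution = range / divisions
resolution = 766 / 52 = 14.730769
u_res = resolution / (2*sqrt(3))
u_res = 14.730769 / 3.4641016
u_res = 4.2524

4.2524


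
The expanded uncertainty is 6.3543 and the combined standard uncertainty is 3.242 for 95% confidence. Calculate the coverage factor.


k = U / uc
k = 6.3543 / 3.242
k = 1.96

1.96


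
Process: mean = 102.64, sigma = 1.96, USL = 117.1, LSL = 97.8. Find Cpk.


Cpu = (USL - mean) / (3*sigma) = (117.1 - 102.64) / (3*1.96) = 2.4592
Cpl = (mean - LSL) / (3*sigma) = (102.64 - 97.8) / (3*1.96) = 0.8231
Cpk = min(Cpu, Cpl) = 0.8231

0.8231


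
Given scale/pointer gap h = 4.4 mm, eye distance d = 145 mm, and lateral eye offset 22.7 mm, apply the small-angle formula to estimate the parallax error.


error = h * offset / d
= 4.4 * 22.7 / 145
= 0.6888

0.6888


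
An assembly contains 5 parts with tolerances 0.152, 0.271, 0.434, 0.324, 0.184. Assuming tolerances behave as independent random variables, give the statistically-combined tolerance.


RSS = sqrt(0.152^2 + 0.271^2 + 0.434^2 + 0.324^2 + 0.184^2)
= sqrt(0.423733)
= 0.6509

0.6509


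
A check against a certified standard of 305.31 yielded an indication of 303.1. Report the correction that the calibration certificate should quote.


Correction = standard - reading
= 305.31 - 303.1
= 2.2100

2.2100


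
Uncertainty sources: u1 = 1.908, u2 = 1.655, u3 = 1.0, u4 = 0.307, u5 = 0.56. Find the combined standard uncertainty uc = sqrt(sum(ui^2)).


uc = sqrt(1.908^2 + 1.655^2 + 1.0^2 + 0.307^2 + 0.56^2)
uc = sqrt(7.787338)
uc = 2.7906

2.7906


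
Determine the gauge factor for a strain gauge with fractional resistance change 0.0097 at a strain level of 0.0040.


GF = (dR/R) / epsilon
= 0.0097 / 0.0040
= 2.4250

2.4250


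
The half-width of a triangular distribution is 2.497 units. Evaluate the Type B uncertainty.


u_B = half_width / sqrt(6)
u_B = 2.497 / 2.4494897
u_B = 1.0194

1.0194


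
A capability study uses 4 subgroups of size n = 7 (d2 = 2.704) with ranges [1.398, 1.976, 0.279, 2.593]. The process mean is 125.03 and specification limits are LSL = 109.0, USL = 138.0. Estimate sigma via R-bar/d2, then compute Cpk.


R_bar = (1.398 + 1.976 + 0.279 + 2.593) / 4 = 1.5615
sigma = R_bar / d2 = 1.5615 / 2.704 = 0.57747781
Cp = (USL - LSL)/(6*sigma) = (138.0 - 109.0)/(6*0.57747781) = 8.3697
Cpu = (138.0 - 125.03)/(3*0.57747781) = 7.4866
Cpl = (125.03 - 109.0)/(3*0.57747781) = 9.2529
Cpk = min(Cpu, Cpl) = 7.4866

7.4866


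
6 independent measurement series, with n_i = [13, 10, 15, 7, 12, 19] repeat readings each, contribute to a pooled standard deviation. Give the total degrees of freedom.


nu = sum_i (n_i - 1)
nu = ((13 - 1) + (10 - 1) + (15 - 1) + (7 - 1) + (12 - 1) + (19 - 1))
nu = 12 + 9 + 14 + 6 + 11 + 18
nu = 70

70


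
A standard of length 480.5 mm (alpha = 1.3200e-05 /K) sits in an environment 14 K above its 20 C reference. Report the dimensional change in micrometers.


dL = L * alpha * dT
= 480.5 * 1.3200e-05 * 14
= 0.0887964 mm
dL_um = 0.0887964 * 1000 = 88.7964 um

88.7964


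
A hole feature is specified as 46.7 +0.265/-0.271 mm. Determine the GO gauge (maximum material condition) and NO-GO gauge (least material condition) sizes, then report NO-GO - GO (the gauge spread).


GO = nominal - lower_tol (smallest hole = maximum material condition)
GO = 46.7 - 0.271 = 46.429
NO-GO = nominal + upper_tol (largest hole = least material condition)
NO-GO = 46.7 + 0.265 = 46.965
spread = NO-GO - GO = 46.965 - 46.429 = 0.5360

0.5360


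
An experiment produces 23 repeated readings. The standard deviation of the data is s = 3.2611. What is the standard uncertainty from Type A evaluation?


u_A = s / sqrt(n)
u_A = 3.2611 / sqrt(23)
u_A = 3.2611 / 4.7958315
u_A = 0.6800

0.6800


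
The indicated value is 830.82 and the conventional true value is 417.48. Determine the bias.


Systematic error = measured - true
= 830.82 - 417.48
= 413.3400

413.3400


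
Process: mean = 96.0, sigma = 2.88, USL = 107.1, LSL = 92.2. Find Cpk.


Cpu = (USL - mean) / (3*sigma) = (107.1 - 96.0) / (3*2.88) = 1.2847
Cpl = (mean - LSL) / (3*sigma) = (96.0 - 92.2) / (3*2.88) = 0.4398
Cpk = min(Cpu, Cpl) = 0.4398

0.4398


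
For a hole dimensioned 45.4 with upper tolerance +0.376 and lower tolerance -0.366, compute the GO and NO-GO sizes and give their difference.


GO = nominal - lower_tol (smallest hole = maximum material condition)
GO = 45.4 - 0.366 = 45.034
NO-GO = nominal + upper_tol (largest hole = least material condition)
NO-GO = 45.4 + 0.376 = 45.776
spread = NO-GO - GO = 45.776 - 45.034 = 0.7420

0.7420


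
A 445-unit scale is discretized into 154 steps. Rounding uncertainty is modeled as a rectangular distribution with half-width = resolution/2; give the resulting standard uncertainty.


resolution = range / divisions
resolution = 445 / 154 = 2.8896104
u_res = resolution / (2*sqrt(3))
u_res = 2.8896104 / 3.4641016
u_res = 0.8342

0.8342


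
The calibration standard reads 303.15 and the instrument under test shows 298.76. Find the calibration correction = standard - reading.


Correction = standard - reading
= 303.15 - 298.76
= 4.3900

4.3900


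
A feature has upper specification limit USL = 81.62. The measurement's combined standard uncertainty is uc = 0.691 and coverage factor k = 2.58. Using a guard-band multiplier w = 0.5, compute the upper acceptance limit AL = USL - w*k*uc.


U = k * uc = 2.58 * 0.691 = 1.78278
guard band g = w * U = 0.5 * 1.78278 = 0.89139
AL = USL - g = 81.62 - 0.89139
AL = 80.7286

80.7286


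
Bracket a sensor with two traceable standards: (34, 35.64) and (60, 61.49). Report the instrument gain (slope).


slope = (y2 - y1) / (x2 - x1)
= (61.49 - 35.64) / (60 - 34)
= 25.8500 / 26
= 0.9942

0.9942


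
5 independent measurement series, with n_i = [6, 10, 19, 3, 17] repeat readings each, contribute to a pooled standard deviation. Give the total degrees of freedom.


nu = sum_i (n_i - 1)
nu = ((6 - 1) + (10 - 1) + (19 - 1) + (3 - 1) + (17 - 1))
nu = 5 + 9 + 18 + 2 + 16
nu = 50

50


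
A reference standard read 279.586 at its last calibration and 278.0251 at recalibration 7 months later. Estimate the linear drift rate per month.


rate = (v2 - v1) / months
= (278.0251 - 279.586) / 7
= -1.5609 / 7
= -0.2230

-0.2230


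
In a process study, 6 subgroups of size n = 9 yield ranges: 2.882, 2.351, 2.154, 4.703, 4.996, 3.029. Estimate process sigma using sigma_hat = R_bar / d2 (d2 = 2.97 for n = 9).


R_bar = (2.882 + 2.351 + 2.154 + 4.703 + 4.996 + 3.029) / 6
R_bar = 20.115 / 6 = 3.3525
sigma_hat = R_bar / d2 = 3.3525 / 2.97 = 1.1288

1.1288


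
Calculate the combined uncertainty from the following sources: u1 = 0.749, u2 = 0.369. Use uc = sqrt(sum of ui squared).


uc = sqrt(0.749^2 + 0.369^2)
uc = sqrt(0.697162)
uc = 0.8350

0.8350


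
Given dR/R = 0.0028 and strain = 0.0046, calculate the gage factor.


GF = (dR/R) / epsilon
= 0.0028 / 0.0046
= 0.6087

0.6087


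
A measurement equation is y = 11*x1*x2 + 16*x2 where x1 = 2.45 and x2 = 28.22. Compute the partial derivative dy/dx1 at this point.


y = 11*x1*x2 + 16*x2
dy/dx1 = 11*x2
Evaluate at x2 = 28.22: c1 = 11 * 28.22
c1 = 310.4200

310.4200


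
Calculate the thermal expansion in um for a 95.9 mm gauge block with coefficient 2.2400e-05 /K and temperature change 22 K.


dL = L * alpha * dT
= 95.9 * 2.2400e-05 * 22
= 0.0472595 mm
dL_um = 0.0472595 * 1000 = 47.2595 um

47.2595


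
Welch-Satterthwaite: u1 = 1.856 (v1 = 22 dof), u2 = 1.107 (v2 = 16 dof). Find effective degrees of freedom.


uc = sqrt(u1^2 + u2^2) = sqrt(1.856^2 + 1.107^2) = 2.1610611
v_eff = uc^4 / (u1^4/v1 + u2^4/v2)
= 2.1610611^4 / (1.856^4/22 + 1.107^4/16)
= 21.810629 / 0.63323083
v_eff = 34.4434

34.4434


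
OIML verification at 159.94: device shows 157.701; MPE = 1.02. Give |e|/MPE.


e = indication - reference = 157.701 - 159.94 = -2.2390
|e| = 2.2390
ratio = |e| / MPE = 2.2390 / 1.02
ratio = 2.1951

2.1951


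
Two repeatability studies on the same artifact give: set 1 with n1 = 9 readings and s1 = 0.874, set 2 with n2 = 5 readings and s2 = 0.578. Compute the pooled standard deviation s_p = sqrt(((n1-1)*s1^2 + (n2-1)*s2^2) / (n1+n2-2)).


s_p = sqrt(((n1-1)*s1^2 + (n2-1)*s2^2) / (n1+n2-2))
numerator = (9-1)*0.874^2 + (5-1)*0.578^2 = 6.111008 + 1.336336 = 7.447344
denominator = 9 + 5 - 2 = 12
s_p^2 = 7.447344 / 12 = 0.620612
s_p = sqrt(0.620612) = 0.7878

0.7878


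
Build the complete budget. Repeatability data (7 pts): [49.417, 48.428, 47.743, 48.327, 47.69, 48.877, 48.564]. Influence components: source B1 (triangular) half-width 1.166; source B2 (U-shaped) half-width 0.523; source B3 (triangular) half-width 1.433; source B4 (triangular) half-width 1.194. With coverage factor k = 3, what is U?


mean = (49.417 + 48.428 + 47.743 + 48.327 + 47.69 + 48.877 + 48.564) / 7 = 48.43514286
s = sqrt(sum((x - mean)^2)/(n-1)) = 0.60854072
u_A = s / sqrt(n) = 0.60854072 / sqrt(7) = 0.23000677
u_B1 = 1.166 / sqrt(6) = 0.47601751
u_B2 = 0.523 / sqrt(2) = 0.36981685
u_B3 = 1.433 / sqrt(6) = 0.5850198
u_B4 = 1.194 / sqrt(6) = 0.48744846
uc = sqrt(0.23000677^2 + 0.47601751^2 + 0.36981685^2 + 0.5850198^2 + 0.48744846^2) = 0.99805534
U = k * uc = 3 * 0.99805534
U = 2.9942

2.9942


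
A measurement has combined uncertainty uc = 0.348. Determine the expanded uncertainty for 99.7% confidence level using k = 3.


U = k * uc
U = 3 * 0.348
U = 1.0440

1.0440


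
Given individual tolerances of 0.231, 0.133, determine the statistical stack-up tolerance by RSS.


RSS = sqrt(0.231^2 + 0.133^2)
= sqrt(0.07105)
= 0.2666

0.2666


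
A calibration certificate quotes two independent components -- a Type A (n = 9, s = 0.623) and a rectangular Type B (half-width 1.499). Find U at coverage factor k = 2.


u_A = s / sqrt(n) = 0.623 / sqrt(9) = 0.20766667
u_B = half_width / sqrt(3) = 1.499 / sqrt(3) = 0.86544805
uc = sqrt(u_A^2 + u_B^2) = sqrt(0.20766667^2 + 0.86544805^2) = 0.89001448
U = k * uc = 2 * 0.89001448
U = 1.7800

1.7800


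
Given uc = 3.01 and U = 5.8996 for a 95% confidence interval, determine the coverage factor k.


k = U / uc
k = 5.8996 / 3.01
k = 1.96

1.96


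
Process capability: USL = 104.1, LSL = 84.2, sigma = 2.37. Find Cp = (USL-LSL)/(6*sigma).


Cp = (USL - LSL) / (6 * sigma)
= (104.1 - 84.2) / (6 * 2.37)
= 19.9000 / 14.2200
= 1.3994

1.3994


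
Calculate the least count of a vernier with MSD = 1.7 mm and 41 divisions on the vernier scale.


LC = MSD / n_div
= 1.7 / 41
= 0.0415

0.0415


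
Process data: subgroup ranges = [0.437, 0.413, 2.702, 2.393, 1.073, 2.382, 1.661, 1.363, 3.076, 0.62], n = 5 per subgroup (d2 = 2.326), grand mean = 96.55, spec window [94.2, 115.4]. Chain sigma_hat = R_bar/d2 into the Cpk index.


R_bar = (0.437 + 0.413 + 2.702 + 2.393 + 1.073 + 2.382 + 1.661 + 1.363 + 3.076 + 0.62) / 10 = 1.612
sigma = R_bar / d2 = 1.612 / 2.326 = 0.69303525
Cp = (USL - LSL)/(6*sigma) = (115.4 - 94.2)/(6*0.69303525) = 5.0983
Cpu = (115.4 - 96.55)/(3*0.69303525) = 9.0664
Cpl = (96.55 - 94.2)/(3*0.69303525) = 1.1303
Cpk = min(Cpu, Cpl) = 1.1303

1.1303


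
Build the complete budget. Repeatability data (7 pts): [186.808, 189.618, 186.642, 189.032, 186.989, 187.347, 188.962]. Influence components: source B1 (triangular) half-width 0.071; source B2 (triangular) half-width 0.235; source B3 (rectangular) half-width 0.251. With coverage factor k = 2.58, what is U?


mean = (186.808 + 189.618 + 186.642 + 189.032 + 186.989 + 187.347 + 188.962) / 7 = 187.914
s = sqrt(sum((x - mean)^2)/(n-1)) = 1.2429922
u_A = s / sqrt(n) = 1.2429922 / sqrt(7) = 0.46980689
u_B1 = 0.071 / sqrt(6) = 0.028985629
u_B2 = 0.235 / sqrt(6) = 0.095938348
u_B3 = 0.251 / sqrt(3) = 0.14491492
uc = sqrt(0.46980689^2 + 0.028985629^2 + 0.095938348^2 + 0.14491492^2) = 0.50176008
U = k * uc = 2.58 * 0.50176008
U = 1.2945

1.2945


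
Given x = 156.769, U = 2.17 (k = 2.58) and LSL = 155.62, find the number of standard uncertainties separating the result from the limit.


u = U / k = 2.17 / 2.58 = 0.84108527
margin = |LSL - x| = |155.62 - 156.769| = 1.149
z = margin / u = 1.149 / 0.84108527
z = 1.3661

1.3661


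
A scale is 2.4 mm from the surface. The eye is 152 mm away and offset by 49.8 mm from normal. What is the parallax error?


error = h * offset / d
= 2.4 * 49.8 / 152
= 0.7863

0.7863


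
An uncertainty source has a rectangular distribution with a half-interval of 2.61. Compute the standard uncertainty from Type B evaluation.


u_B = half_width / sqrt(3)
u_B = 2.61 / 1.7320508
u_B = 1.5069

1.5069


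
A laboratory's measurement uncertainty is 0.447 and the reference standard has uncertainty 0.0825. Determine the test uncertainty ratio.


TUR = u_lab / u_ref
= 0.447 / 0.0825
= 5.4182

5.4182


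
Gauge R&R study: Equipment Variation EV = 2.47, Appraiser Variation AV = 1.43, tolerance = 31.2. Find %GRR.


GRR = sqrt(EV^2 + AV^2) = sqrt(2.47^2 + 1.43^2) = 2.8540848
%GRR = GRR / tol * 100 = 2.8540848 / 31.2 * 100
%GRR = 9.1477

9.1477


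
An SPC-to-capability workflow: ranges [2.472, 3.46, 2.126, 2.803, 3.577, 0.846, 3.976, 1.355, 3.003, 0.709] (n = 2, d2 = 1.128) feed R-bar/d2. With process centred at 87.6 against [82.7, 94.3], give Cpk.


R_bar = (2.472 + 3.46 + 2.126 + 2.803 + 3.577 + 0.846 + 3.976 + 1.355 + 3.003 + 0.709) / 10 = 2.4327
sigma = R_bar / d2 = 2.4327 / 1.128 = 2.1566489
Cp = (USL - LSL)/(6*sigma) = (94.3 - 82.7)/(6*2.1566489) = 0.8965
Cpu = (94.3 - 87.6)/(3*2.1566489) = 1.0356
Cpl = (87.6 - 82.7)/(3*2.1566489) = 0.7573
Cpk = min(Cpu, Cpl) = 0.7573

0.7573
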